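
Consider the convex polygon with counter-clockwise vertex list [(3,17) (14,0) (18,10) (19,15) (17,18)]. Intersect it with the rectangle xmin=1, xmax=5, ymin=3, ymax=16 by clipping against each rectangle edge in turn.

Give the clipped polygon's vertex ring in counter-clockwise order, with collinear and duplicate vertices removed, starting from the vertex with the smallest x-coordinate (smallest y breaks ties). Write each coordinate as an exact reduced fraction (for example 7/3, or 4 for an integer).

1. After x ≥ 1: [(3,17) (14,0) (18,10) (19,15) (17,18)]
2. After x ≤ 5: [(5,120/7) (3,17) (5,153/11)]
3. After y ≥ 3: [(5,120/7) (3,17) (5,153/11)]
4. After y ≤ 16: [(5,16) (62/17,16) (5,153/11)]
5. Canonical ring: [(62/17,16) (5,153/11) (5,16)]

Clipped polygon: [(62/17,16) (5,153/11) (5,16)]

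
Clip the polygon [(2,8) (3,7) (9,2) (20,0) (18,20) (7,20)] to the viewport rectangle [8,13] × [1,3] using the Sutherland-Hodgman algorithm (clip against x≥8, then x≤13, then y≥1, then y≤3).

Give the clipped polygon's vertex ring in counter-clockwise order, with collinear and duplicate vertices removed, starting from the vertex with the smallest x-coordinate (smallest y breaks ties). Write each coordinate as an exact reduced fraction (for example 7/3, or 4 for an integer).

1. After x ≥ 8: [(8,17/6) (9,2) (20,0) (18,20) (8,20)]
2. After x ≤ 13: [(8,17/6) (9,2) (13,14/11) (13,20) (8,20)]
3. After y ≥ 1: [(8,17/6) (9,2) (13,14/11) (13,20) (8,20)]
4. After y ≤ 3: [(8,3) (8,17/6) (9,2) (13,14/11) (13,3)]
5. Canonical ring: [(8,17/6) (9,2) (13,14/11) (13,3) (8,3)]

Clipped polygon: [(8,17/6) (9,2) (13,14/11) (13,3) (8,3)]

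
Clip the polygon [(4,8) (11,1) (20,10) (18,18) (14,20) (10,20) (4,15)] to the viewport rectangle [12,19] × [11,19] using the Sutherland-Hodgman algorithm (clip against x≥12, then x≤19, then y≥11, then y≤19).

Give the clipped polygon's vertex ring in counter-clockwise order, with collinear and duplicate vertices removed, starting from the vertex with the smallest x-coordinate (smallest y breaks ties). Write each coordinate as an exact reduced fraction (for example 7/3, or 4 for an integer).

Clipped polygon: [(12,11) (19,11) (19,14) (18,18) (16,19) (12,19)]

1. After x ≥ 12: [(12,2) (20,10) (18,18) (14,20) (12,20)]
2. After x ≤ 19: [(12,2) (19,9) (19,14) (18,18) (14,20) (12,20)]
3. After y ≥ 11: [(12,11) (19,11) (19,14) (18,18) (14,20) (12,20)]
4. After y ≤ 19: [(12,19) (12,11) (19,11) (19,14) (18,18) (16,19)]
5. Canonical ring: [(12,11) (19,11) (19,14) (18,18) (16,19) (12,19)]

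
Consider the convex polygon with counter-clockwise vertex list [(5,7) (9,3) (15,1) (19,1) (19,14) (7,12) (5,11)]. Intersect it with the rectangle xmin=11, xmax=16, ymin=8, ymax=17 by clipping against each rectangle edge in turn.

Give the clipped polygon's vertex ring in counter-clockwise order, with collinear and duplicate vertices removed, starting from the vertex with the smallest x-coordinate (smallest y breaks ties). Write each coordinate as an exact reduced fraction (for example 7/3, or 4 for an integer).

1. After x ≥ 11: [(11,7/3) (15,1) (19,1) (19,14) (11,38/3)]
2. After x ≤ 16: [(11,7/3) (15,1) (16,1) (16,27/2) (11,38/3)]
3. After y ≥ 8: [(11,8) (16,8) (16,27/2) (11,38/3)]
4. After y ≤ 17: [(11,8) (16,8) (16,27/2) (11,38/3)]
5. Canonical ring: [(11,8) (16,8) (16,27/2) (11,38/3)]

Clipped polygon: [(11,8) (16,8) (16,27/2) (11,38/3)]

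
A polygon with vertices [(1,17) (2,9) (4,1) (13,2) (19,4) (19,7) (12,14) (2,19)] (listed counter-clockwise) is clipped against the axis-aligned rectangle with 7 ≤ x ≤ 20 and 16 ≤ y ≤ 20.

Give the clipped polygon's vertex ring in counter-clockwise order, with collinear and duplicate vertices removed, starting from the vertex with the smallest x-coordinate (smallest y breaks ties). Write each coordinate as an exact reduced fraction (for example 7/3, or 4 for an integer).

Clipped polygon: [(7,16) (8,16) (7,33/2)]

1. After x ≥ 7: [(7,4/3) (13,2) (19,4) (19,7) (12,14) (7,33/2)]
2. After x ≤ 20: [(7,4/3) (13,2) (19,4) (19,7) (12,14) (7,33/2)]
3. After y ≥ 16: [(7,16) (8,16) (7,33/2)]
4. After y ≤ 20: [(7,16) (8,16) (7,33/2)]
5. Canonical ring: [(7,16) (8,16) (7,33/2)]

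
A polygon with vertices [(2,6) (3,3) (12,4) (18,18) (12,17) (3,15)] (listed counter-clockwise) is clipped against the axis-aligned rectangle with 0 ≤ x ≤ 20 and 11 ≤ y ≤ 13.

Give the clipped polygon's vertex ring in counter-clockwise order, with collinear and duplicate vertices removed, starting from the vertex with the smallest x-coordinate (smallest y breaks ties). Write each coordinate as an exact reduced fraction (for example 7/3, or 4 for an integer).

1. After x ≥ 0: [(2,6) (3,3) (12,4) (18,18) (12,17) (3,15)]
2. After x ≤ 20: [(2,6) (3,3) (12,4) (18,18) (12,17) (3,15)]
3. After y ≥ 11: [(23/9,11) (15,11) (18,18) (12,17) (3,15)]
4. After y ≤ 13: [(25/9,13) (23/9,11) (15,11) (111/7,13)]
5. Canonical ring: [(23/9,11) (15,11) (111/7,13) (25/9,13)]

Clipped polygon: [(23/9,11) (15,11) (111/7,13) (25/9,13)]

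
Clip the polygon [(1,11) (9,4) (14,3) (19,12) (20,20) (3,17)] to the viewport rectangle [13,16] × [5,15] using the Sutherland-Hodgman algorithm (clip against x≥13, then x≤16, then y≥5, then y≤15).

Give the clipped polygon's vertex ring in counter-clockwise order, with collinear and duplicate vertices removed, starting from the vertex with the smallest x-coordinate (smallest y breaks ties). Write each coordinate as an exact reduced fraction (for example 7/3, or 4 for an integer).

1. After x ≥ 13: [(13,16/5) (14,3) (19,12) (20,20) (13,319/17)]
2. After x ≤ 16: [(13,16/5) (14,3) (16,33/5) (16,328/17) (13,319/17)]
3. After y ≥ 5: [(13,5) (136/9,5) (16,33/5) (16,328/17) (13,319/17)]
4. After y ≤ 15: [(13,15) (13,5) (136/9,5) (16,33/5) (16,15)]
5. Canonical ring: [(13,5) (136/9,5) (16,33/5) (16,15) (13,15)]

Clipped polygon: [(13,5) (136/9,5) (16,33/5) (16,15) (13,15)]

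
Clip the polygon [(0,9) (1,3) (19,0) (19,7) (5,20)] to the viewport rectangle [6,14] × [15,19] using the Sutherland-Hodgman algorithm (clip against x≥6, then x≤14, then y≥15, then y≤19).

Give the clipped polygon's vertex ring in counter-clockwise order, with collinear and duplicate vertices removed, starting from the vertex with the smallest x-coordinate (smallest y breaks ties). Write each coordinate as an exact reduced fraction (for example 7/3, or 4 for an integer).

Clipped polygon: [(6,15) (135/13,15) (79/13,19) (6,19)]

1. After x ≥ 6: [(6,13/6) (19,0) (19,7) (6,267/14)]
2. After x ≤ 14: [(6,13/6) (14,5/6) (14,163/14) (6,267/14)]
3. After y ≥ 15: [(6,15) (135/13,15) (6,267/14)]
4. After y ≤ 19: [(6,19) (6,15) (135/13,15) (79/13,19)]
5. Canonical ring: [(6,15) (135/13,15) (79/13,19) (6,19)]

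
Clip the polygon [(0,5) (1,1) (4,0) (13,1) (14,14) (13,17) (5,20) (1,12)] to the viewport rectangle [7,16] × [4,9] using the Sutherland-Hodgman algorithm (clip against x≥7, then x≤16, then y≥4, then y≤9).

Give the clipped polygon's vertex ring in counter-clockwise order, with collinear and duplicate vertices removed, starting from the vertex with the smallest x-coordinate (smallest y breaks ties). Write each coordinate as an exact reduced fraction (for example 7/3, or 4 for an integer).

1. After x ≥ 7: [(7,1/3) (13,1) (14,14) (13,17) (7,77/4)]
2. After x ≤ 16: [(7,1/3) (13,1) (14,14) (13,17) (7,77/4)]
3. After y ≥ 4: [(7,4) (172/13,4) (14,14) (13,17) (7,77/4)]
4. After y ≤ 9: [(7,9) (7,4) (172/13,4) (177/13,9)]
5. Canonical ring: [(7,4) (172/13,4) (177/13,9) (7,9)]

Clipped polygon: [(7,4) (172/13,4) (177/13,9) (7,9)]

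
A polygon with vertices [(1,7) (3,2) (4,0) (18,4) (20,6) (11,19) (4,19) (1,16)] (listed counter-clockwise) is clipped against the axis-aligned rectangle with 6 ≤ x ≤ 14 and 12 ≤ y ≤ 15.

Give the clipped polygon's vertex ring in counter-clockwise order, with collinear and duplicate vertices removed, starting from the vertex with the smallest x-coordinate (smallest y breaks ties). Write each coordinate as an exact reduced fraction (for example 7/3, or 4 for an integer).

1. After x ≥ 6: [(6,4/7) (18,4) (20,6) (11,19) (6,19)]
2. After x ≤ 14: [(6,4/7) (14,20/7) (14,44/3) (11,19) (6,19)]
3. After y ≥ 12: [(6,12) (14,12) (14,44/3) (11,19) (6,19)]
4. After y ≤ 15: [(6,15) (6,12) (14,12) (14,44/3) (179/13,15)]
5. Canonical ring: [(6,12) (14,12) (14,44/3) (179/13,15) (6,15)]

Clipped polygon: [(6,12) (14,12) (14,44/3) (179/13,15) (6,15)]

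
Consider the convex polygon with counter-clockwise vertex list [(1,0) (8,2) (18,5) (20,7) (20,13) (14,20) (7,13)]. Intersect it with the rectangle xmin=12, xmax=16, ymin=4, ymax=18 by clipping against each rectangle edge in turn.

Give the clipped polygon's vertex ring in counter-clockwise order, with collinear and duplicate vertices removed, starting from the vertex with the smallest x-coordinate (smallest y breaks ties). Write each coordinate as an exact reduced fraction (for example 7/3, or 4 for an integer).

1. After x ≥ 12: [(12,16/5) (18,5) (20,7) (20,13) (14,20) (12,18)]
2. After x ≤ 16: [(12,16/5) (16,22/5) (16,53/3) (14,20) (12,18)]
3. After y ≥ 4: [(12,4) (44/3,4) (16,22/5) (16,53/3) (14,20) (12,18)]
4. After y ≤ 18: [(12,4) (44/3,4) (16,22/5) (16,53/3) (110/7,18) (12,18) (12,18)]
5. Canonical ring: [(12,4) (44/3,4) (16,22/5) (16,53/3) (110/7,18) (12,18)]

Clipped polygon: [(12,4) (44/3,4) (16,22/5) (16,53/3) (110/7,18) (12,18)]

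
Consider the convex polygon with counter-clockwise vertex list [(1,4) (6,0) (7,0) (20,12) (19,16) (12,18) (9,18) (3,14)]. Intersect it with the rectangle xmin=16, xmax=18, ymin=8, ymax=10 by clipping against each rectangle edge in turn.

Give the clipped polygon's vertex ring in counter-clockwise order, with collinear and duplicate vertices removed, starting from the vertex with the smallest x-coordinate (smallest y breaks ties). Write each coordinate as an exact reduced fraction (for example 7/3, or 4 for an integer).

Clipped polygon: [(16,108/13) (107/6,10) (16,10)]

1. After x ≥ 16: [(16,108/13) (20,12) (19,16) (16,118/7)]
2. After x ≤ 18: [(16,108/13) (18,132/13) (18,114/7) (16,118/7)]
3. After y ≥ 8: [(16,108/13) (18,132/13) (18,114/7) (16,118/7)]
4. After y ≤ 10: [(16,10) (16,108/13) (107/6,10)]
5. Canonical ring: [(16,108/13) (107/6,10) (16,10)]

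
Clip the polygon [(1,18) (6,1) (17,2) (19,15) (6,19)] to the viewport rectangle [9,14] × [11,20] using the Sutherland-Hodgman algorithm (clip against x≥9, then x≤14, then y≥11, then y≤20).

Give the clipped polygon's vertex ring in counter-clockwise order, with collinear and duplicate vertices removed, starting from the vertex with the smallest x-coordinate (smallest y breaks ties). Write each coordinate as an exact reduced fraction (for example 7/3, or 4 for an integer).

1. After x ≥ 9: [(9,14/11) (17,2) (19,15) (9,235/13)]
2. After x ≤ 14: [(9,14/11) (14,19/11) (14,215/13) (9,235/13)]
3. After y ≥ 11: [(9,11) (14,11) (14,215/13) (9,235/13)]
4. After y ≤ 20: [(9,11) (14,11) (14,215/13) (9,235/13)]
5. Canonical ring: [(9,11) (14,11) (14,215/13) (9,235/13)]

Clipped polygon: [(9,11) (14,11) (14,215/13) (9,235/13)]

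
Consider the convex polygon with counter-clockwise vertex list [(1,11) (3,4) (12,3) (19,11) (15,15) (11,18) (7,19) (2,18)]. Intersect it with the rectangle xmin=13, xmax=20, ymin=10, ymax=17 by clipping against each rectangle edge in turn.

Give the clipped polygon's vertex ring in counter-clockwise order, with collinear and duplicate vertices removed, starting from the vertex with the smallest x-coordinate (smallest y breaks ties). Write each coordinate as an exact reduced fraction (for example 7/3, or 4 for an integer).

1. After x ≥ 13: [(13,29/7) (19,11) (15,15) (13,33/2)]
2. After x ≤ 20: [(13,29/7) (19,11) (15,15) (13,33/2)]
3. After y ≥ 10: [(13,10) (145/8,10) (19,11) (15,15) (13,33/2)]
4. After y ≤ 17: [(13,10) (145/8,10) (19,11) (15,15) (13,33/2)]
5. Canonical ring: [(13,10) (145/8,10) (19,11) (15,15) (13,33/2)]

Clipped polygon: [(13,10) (145/8,10) (19,11) (15,15) (13,33/2)]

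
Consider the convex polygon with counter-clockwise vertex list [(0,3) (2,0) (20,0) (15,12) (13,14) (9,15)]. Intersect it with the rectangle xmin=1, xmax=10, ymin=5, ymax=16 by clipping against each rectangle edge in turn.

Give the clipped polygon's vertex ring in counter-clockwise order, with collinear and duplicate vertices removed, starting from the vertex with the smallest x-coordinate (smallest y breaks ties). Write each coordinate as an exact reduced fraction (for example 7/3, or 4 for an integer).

Clipped polygon: [(3/2,5) (10,5) (10,59/4) (9,15)]

1. After x ≥ 1: [(1,13/3) (1,3/2) (2,0) (20,0) (15,12) (13,14) (9,15)]
2. After x ≤ 10: [(1,13/3) (1,3/2) (2,0) (10,0) (10,59/4) (9,15)]
3. After y ≥ 5: [(3/2,5) (10,5) (10,59/4) (9,15)]
4. After y ≤ 16: [(3/2,5) (10,5) (10,59/4) (9,15)]
5. Canonical ring: [(3/2,5) (10,5) (10,59/4) (9,15)]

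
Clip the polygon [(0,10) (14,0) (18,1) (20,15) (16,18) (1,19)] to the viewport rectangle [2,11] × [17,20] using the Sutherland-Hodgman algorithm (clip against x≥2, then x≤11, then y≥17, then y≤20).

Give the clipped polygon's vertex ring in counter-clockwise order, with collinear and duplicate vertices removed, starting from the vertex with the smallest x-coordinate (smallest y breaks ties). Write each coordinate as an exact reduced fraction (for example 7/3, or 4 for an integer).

Clipped polygon: [(2,17) (11,17) (11,55/3) (2,284/15)]

1. After x ≥ 2: [(2,60/7) (14,0) (18,1) (20,15) (16,18) (2,284/15)]
2. After x ≤ 11: [(2,60/7) (11,15/7) (11,55/3) (2,284/15)]
3. After y ≥ 17: [(2,17) (11,17) (11,55/3) (2,284/15)]
4. After y ≤ 20: [(2,17) (11,17) (11,55/3) (2,284/15)]
5. Canonical ring: [(2,17) (11,17) (11,55/3) (2,284/15)]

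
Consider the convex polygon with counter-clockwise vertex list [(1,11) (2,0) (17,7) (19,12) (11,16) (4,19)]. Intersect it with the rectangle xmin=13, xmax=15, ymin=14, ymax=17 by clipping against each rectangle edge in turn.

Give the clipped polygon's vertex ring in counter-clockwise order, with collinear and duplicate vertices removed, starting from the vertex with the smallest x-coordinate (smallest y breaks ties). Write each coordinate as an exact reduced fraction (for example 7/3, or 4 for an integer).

Clipped polygon: [(13,14) (15,14) (13,15)]

1. After x ≥ 13: [(13,77/15) (17,7) (19,12) (13,15)]
2. After x ≤ 15: [(13,77/15) (15,91/15) (15,14) (13,15)]
3. After y ≥ 14: [(13,14) (15,14) (15,14) (13,15)]
4. After y ≤ 17: [(13,14) (15,14) (15,14) (13,15)]
5. Canonical ring: [(13,14) (15,14) (13,15)]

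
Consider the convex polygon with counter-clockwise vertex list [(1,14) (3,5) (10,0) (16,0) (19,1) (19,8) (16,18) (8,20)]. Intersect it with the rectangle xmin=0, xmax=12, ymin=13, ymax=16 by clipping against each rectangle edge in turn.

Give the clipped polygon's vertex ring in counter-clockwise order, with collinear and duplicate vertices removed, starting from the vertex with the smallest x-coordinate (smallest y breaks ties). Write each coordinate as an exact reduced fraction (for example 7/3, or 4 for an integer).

Clipped polygon: [(1,14) (11/9,13) (12,13) (12,16) (10/3,16)]

1. After x ≥ 0: [(1,14) (3,5) (10,0) (16,0) (19,1) (19,8) (16,18) (8,20)]
2. After x ≤ 12: [(1,14) (3,5) (10,0) (12,0) (12,19) (8,20)]
3. After y ≥ 13: [(1,14) (11/9,13) (12,13) (12,19) (8,20)]
4. After y ≤ 16: [(10/3,16) (1,14) (11/9,13) (12,13) (12,16)]
5. Canonical ring: [(1,14) (11/9,13) (12,13) (12,16) (10/3,16)]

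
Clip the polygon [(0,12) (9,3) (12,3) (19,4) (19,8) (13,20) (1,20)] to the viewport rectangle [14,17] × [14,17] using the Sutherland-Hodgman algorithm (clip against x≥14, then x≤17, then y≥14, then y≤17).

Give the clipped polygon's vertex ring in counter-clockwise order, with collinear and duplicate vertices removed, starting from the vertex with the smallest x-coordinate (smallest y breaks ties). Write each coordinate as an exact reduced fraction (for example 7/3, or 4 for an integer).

Clipped polygon: [(14,14) (16,14) (29/2,17) (14,17)]

1. After x ≥ 14: [(14,23/7) (19,4) (19,8) (14,18)]
2. After x ≤ 17: [(14,23/7) (17,26/7) (17,12) (14,18)]
3. After y ≥ 14: [(14,14) (16,14) (14,18)]
4. After y ≤ 17: [(14,17) (14,14) (16,14) (29/2,17)]
5. Canonical ring: [(14,14) (16,14) (29/2,17) (14,17)]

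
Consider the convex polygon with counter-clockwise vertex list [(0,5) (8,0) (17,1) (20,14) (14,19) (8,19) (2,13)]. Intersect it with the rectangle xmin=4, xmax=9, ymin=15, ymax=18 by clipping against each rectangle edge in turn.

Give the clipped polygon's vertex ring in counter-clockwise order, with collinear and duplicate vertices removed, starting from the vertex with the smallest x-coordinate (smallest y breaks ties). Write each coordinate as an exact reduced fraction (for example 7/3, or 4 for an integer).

1. After x ≥ 4: [(4,5/2) (8,0) (17,1) (20,14) (14,19) (8,19) (4,15)]
2. After x ≤ 9: [(4,5/2) (8,0) (9,1/9) (9,19) (8,19) (4,15)]
3. After y ≥ 15: [(4,15) (9,15) (9,19) (8,19) (4,15)]
4. After y ≤ 18: [(4,15) (9,15) (9,18) (7,18) (4,15)]
5. Canonical ring: [(4,15) (9,15) (9,18) (7,18)]

Clipped polygon: [(4,15) (9,15) (9,18) (7,18)]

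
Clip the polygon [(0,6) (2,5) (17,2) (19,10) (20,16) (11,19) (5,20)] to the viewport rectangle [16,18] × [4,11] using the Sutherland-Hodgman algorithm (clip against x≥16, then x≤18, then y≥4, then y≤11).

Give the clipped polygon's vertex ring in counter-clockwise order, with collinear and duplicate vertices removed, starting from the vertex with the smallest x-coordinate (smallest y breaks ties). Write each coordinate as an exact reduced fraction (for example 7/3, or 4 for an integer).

Clipped polygon: [(16,4) (35/2,4) (18,6) (18,11) (16,11)]

1. After x ≥ 16: [(16,11/5) (17,2) (19,10) (20,16) (16,52/3)]
2. After x ≤ 18: [(16,11/5) (17,2) (18,6) (18,50/3) (16,52/3)]
3. After y ≥ 4: [(16,4) (35/2,4) (18,6) (18,50/3) (16,52/3)]
4. After y ≤ 11: [(16,11) (16,4) (35/2,4) (18,6) (18,11)]
5. Canonical ring: [(16,4) (35/2,4) (18,6) (18,11) (16,11)]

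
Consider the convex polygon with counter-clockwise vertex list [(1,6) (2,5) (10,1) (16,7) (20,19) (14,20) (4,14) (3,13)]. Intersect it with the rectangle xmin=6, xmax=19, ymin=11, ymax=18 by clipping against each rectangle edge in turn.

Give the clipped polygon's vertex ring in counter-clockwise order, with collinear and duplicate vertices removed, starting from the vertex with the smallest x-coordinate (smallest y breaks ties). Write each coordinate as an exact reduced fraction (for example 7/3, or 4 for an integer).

Clipped polygon: [(6,11) (52/3,11) (19,16) (19,18) (32/3,18) (6,76/5)]

1. After x ≥ 6: [(6,3) (10,1) (16,7) (20,19) (14,20) (6,76/5)]
2. After x ≤ 19: [(6,3) (10,1) (16,7) (19,16) (19,115/6) (14,20) (6,76/5)]
3. After y ≥ 11: [(6,11) (52/3,11) (19,16) (19,115/6) (14,20) (6,76/5)]
4. After y ≤ 18: [(6,11) (52/3,11) (19,16) (19,18) (32/3,18) (6,76/5)]
5. Canonical ring: [(6,11) (52/3,11) (19,16) (19,18) (32/3,18) (6,76/5)]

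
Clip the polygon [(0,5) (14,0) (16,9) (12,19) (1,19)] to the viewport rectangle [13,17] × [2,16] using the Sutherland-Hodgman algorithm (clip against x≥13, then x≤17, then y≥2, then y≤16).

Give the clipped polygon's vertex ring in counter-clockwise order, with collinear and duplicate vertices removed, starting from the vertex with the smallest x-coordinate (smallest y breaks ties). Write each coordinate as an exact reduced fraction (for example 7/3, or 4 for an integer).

Clipped polygon: [(13,2) (130/9,2) (16,9) (66/5,16) (13,16)]

1. After x ≥ 13: [(13,5/14) (14,0) (16,9) (13,33/2)]
2. After x ≤ 17: [(13,5/14) (14,0) (16,9) (13,33/2)]
3. After y ≥ 2: [(13,2) (130/9,2) (16,9) (13,33/2)]
4. After y ≤ 16: [(13,16) (13,2) (130/9,2) (16,9) (66/5,16)]
5. Canonical ring: [(13,2) (130/9,2) (16,9) (66/5,16) (13,16)]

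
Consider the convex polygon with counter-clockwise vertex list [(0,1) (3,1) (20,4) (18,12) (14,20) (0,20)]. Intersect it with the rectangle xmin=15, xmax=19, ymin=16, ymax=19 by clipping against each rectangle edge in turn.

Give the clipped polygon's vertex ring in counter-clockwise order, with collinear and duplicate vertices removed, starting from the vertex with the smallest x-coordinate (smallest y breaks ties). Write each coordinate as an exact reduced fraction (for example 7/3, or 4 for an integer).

Clipped polygon: [(15,16) (16,16) (15,18)]

1. After x ≥ 15: [(15,53/17) (20,4) (18,12) (15,18)]
2. After x ≤ 19: [(15,53/17) (19,65/17) (19,8) (18,12) (15,18)]
3. After y ≥ 16: [(15,16) (16,16) (15,18)]
4. After y ≤ 19: [(15,16) (16,16) (15,18)]
5. Canonical ring: [(15,16) (16,16) (15,18)]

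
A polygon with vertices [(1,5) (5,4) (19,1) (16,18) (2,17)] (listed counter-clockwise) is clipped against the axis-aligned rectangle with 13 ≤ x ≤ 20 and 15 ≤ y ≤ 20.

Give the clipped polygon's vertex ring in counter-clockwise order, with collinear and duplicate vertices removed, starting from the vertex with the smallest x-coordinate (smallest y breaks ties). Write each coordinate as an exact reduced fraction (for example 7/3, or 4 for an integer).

1. After x ≥ 13: [(13,16/7) (19,1) (16,18) (13,249/14)]
2. After x ≤ 20: [(13,16/7) (19,1) (16,18) (13,249/14)]
3. After y ≥ 15: [(13,15) (281/17,15) (16,18) (13,249/14)]
4. After y ≤ 20: [(13,15) (281/17,15) (16,18) (13,249/14)]
5. Canonical ring: [(13,15) (281/17,15) (16,18) (13,249/14)]

Clipped polygon: [(13,15) (281/17,15) (16,18) (13,249/14)]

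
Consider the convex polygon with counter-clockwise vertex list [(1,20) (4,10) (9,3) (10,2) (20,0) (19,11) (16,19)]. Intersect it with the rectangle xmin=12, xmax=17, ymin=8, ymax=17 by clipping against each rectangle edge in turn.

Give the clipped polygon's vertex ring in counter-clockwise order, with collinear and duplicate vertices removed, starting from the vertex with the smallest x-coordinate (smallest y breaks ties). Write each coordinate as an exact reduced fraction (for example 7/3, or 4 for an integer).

1. After x ≥ 12: [(12,289/15) (12,8/5) (20,0) (19,11) (16,19)]
2. After x ≤ 17: [(12,289/15) (12,8/5) (17,3/5) (17,49/3) (16,19)]
3. After y ≥ 8: [(12,289/15) (12,8) (17,8) (17,49/3) (16,19)]
4. After y ≤ 17: [(12,17) (12,8) (17,8) (17,49/3) (67/4,17)]
5. Canonical ring: [(12,8) (17,8) (17,49/3) (67/4,17) (12,17)]

Clipped polygon: [(12,8) (17,8) (17,49/3) (67/4,17) (12,17)]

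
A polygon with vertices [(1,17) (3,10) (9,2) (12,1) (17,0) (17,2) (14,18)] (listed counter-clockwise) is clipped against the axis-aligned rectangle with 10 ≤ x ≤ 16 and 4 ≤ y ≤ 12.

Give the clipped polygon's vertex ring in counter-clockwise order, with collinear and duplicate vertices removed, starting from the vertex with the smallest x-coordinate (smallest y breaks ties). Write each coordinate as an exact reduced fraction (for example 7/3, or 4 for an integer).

Clipped polygon: [(10,4) (16,4) (16,22/3) (121/8,12) (10,12)]

1. After x ≥ 10: [(10,230/13) (10,5/3) (12,1) (17,0) (17,2) (14,18)]
2. After x ≤ 16: [(10,230/13) (10,5/3) (12,1) (16,1/5) (16,22/3) (14,18)]
3. After y ≥ 4: [(10,230/13) (10,4) (16,4) (16,22/3) (14,18)]
4. After y ≤ 12: [(10,12) (10,4) (16,4) (16,22/3) (121/8,12)]
5. Canonical ring: [(10,4) (16,4) (16,22/3) (121/8,12) (10,12)]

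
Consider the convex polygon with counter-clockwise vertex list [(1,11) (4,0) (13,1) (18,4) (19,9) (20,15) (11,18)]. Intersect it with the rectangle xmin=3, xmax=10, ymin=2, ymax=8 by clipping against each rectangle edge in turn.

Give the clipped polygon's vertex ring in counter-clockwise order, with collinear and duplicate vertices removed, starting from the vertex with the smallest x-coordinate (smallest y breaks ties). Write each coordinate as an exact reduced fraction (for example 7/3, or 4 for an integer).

Clipped polygon: [(3,11/3) (38/11,2) (10,2) (10,8) (3,8)]

1. After x ≥ 3: [(3,62/5) (3,11/3) (4,0) (13,1) (18,4) (19,9) (20,15) (11,18)]
2. After x ≤ 10: [(10,173/10) (3,62/5) (3,11/3) (4,0) (10,2/3)]
3. After y ≥ 2: [(10,2) (10,173/10) (3,62/5) (3,11/3) (38/11,2)]
4. After y ≤ 8: [(10,2) (10,8) (3,8) (3,11/3) (38/11,2)]
5. Canonical ring: [(3,11/3) (38/11,2) (10,2) (10,8) (3,8)]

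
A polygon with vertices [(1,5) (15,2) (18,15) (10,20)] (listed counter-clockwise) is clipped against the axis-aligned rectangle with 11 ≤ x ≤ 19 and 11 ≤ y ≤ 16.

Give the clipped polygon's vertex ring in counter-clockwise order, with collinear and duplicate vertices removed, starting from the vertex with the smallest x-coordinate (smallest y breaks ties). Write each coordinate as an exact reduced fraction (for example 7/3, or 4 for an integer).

1. After x ≥ 11: [(11,20/7) (15,2) (18,15) (11,155/8)]
2. After x ≤ 19: [(11,20/7) (15,2) (18,15) (11,155/8)]
3. After y ≥ 11: [(11,11) (222/13,11) (18,15) (11,155/8)]
4. After y ≤ 16: [(11,16) (11,11) (222/13,11) (18,15) (82/5,16)]
5. Canonical ring: [(11,11) (222/13,11) (18,15) (82/5,16) (11,16)]

Clipped polygon: [(11,11) (222/13,11) (18,15) (82/5,16) (11,16)]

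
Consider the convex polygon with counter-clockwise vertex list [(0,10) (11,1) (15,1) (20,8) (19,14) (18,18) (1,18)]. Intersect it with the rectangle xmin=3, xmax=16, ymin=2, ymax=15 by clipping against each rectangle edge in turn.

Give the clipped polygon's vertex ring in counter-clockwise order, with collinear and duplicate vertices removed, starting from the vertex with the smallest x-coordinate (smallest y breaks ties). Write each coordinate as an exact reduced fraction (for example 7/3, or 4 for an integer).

1. After x ≥ 3: [(3,83/11) (11,1) (15,1) (20,8) (19,14) (18,18) (3,18)]
2. After x ≤ 16: [(3,83/11) (11,1) (15,1) (16,12/5) (16,18) (3,18)]
3. After y ≥ 2: [(3,83/11) (88/9,2) (110/7,2) (16,12/5) (16,18) (3,18)]
4. After y ≤ 15: [(3,15) (3,83/11) (88/9,2) (110/7,2) (16,12/5) (16,15)]
5. Canonical ring: [(3,83/11) (88/9,2) (110/7,2) (16,12/5) (16,15) (3,15)]

Clipped polygon: [(3,83/11) (88/9,2) (110/7,2) (16,12/5) (16,15) (3,15)]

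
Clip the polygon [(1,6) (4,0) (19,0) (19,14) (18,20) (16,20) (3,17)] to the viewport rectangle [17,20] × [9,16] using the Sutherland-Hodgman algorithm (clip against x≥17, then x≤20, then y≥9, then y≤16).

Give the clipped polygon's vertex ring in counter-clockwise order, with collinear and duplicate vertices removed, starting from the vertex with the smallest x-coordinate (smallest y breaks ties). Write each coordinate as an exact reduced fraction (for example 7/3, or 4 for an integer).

Clipped polygon: [(17,9) (19,9) (19,14) (56/3,16) (17,16)]

1. After x ≥ 17: [(17,0) (19,0) (19,14) (18,20) (17,20)]
2. After x ≤ 20: [(17,0) (19,0) (19,14) (18,20) (17,20)]
3. After y ≥ 9: [(17,9) (19,9) (19,14) (18,20) (17,20)]
4. After y ≤ 16: [(17,16) (17,9) (19,9) (19,14) (56/3,16)]
5. Canonical ring: [(17,9) (19,9) (19,14) (56/3,16) (17,16)]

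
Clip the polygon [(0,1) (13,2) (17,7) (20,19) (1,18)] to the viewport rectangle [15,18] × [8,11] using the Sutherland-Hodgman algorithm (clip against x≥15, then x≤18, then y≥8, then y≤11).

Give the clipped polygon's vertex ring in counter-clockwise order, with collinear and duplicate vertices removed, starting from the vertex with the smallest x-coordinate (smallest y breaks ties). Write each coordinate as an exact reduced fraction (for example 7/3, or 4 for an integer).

1. After x ≥ 15: [(15,9/2) (17,7) (20,19) (15,356/19)]
2. After x ≤ 18: [(15,9/2) (17,7) (18,11) (18,359/19) (15,356/19)]
3. After y ≥ 8: [(15,8) (69/4,8) (18,11) (18,359/19) (15,356/19)]
4. After y ≤ 11: [(15,11) (15,8) (69/4,8) (18,11) (18,11)]
5. Canonical ring: [(15,8) (69/4,8) (18,11) (15,11)]

Clipped polygon: [(15,8) (69/4,8) (18,11) (15,11)]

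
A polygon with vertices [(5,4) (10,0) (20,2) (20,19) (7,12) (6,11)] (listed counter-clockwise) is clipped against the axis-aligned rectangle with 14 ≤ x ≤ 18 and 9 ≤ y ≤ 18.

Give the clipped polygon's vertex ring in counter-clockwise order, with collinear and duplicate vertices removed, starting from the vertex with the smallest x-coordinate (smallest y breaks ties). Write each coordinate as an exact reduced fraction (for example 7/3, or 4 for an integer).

1. After x ≥ 14: [(14,4/5) (20,2) (20,19) (14,205/13)]
2. After x ≤ 18: [(14,4/5) (18,8/5) (18,233/13) (14,205/13)]
3. After y ≥ 9: [(14,9) (18,9) (18,233/13) (14,205/13)]
4. After y ≤ 18: [(14,9) (18,9) (18,233/13) (14,205/13)]
5. Canonical ring: [(14,9) (18,9) (18,233/13) (14,205/13)]

Clipped polygon: [(14,9) (18,9) (18,233/13) (14,205/13)]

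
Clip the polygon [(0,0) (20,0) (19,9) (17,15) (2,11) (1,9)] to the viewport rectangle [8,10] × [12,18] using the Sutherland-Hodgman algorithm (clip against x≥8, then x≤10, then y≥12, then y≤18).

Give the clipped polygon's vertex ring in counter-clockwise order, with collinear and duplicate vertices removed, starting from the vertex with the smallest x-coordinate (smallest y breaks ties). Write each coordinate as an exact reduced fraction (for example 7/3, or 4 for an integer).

Clipped polygon: [(8,12) (10,12) (10,197/15) (8,63/5)]

1. After x ≥ 8: [(8,0) (20,0) (19,9) (17,15) (8,63/5)]
2. After x ≤ 10: [(8,0) (10,0) (10,197/15) (8,63/5)]
3. After y ≥ 12: [(8,12) (10,12) (10,197/15) (8,63/5)]
4. After y ≤ 18: [(8,12) (10,12) (10,197/15) (8,63/5)]
5. Canonical ring: [(8,12) (10,12) (10,197/15) (8,63/5)]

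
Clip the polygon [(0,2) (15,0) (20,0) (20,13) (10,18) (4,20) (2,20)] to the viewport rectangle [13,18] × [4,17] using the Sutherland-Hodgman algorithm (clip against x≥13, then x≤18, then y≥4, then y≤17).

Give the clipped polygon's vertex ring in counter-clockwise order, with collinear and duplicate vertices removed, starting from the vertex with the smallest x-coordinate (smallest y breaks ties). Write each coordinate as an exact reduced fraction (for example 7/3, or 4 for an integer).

1. After x ≥ 13: [(13,4/15) (15,0) (20,0) (20,13) (13,33/2)]
2. After x ≤ 18: [(13,4/15) (15,0) (18,0) (18,14) (13,33/2)]
3. After y ≥ 4: [(13,4) (18,4) (18,14) (13,33/2)]
4. After y ≤ 17: [(13,4) (18,4) (18,14) (13,33/2)]
5. Canonical ring: [(13,4) (18,4) (18,14) (13,33/2)]

Clipped polygon: [(13,4) (18,4) (18,14) (13,33/2)]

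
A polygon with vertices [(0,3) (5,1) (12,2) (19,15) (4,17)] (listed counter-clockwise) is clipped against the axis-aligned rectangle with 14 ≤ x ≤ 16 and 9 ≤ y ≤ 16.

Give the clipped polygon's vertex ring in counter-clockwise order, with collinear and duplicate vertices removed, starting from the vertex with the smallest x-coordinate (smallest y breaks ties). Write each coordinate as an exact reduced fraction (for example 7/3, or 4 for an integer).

1. After x ≥ 14: [(14,40/7) (19,15) (14,47/3)]
2. After x ≤ 16: [(14,40/7) (16,66/7) (16,77/5) (14,47/3)]
3. After y ≥ 9: [(14,9) (205/13,9) (16,66/7) (16,77/5) (14,47/3)]
4. After y ≤ 16: [(14,9) (205/13,9) (16,66/7) (16,77/5) (14,47/3)]
5. Canonical ring: [(14,9) (205/13,9) (16,66/7) (16,77/5) (14,47/3)]

Clipped polygon: [(14,9) (205/13,9) (16,66/7) (16,77/5) (14,47/3)]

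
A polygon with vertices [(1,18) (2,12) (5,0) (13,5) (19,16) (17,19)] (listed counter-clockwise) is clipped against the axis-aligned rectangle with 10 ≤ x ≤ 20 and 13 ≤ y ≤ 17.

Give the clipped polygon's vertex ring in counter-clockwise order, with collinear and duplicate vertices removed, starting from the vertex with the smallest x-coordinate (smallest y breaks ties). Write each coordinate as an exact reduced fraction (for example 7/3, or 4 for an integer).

Clipped polygon: [(10,13) (191/11,13) (19,16) (55/3,17) (10,17)]

1. After x ≥ 10: [(10,297/16) (10,25/8) (13,5) (19,16) (17,19)]
2. After x ≤ 20: [(10,297/16) (10,25/8) (13,5) (19,16) (17,19)]
3. After y ≥ 13: [(10,297/16) (10,13) (191/11,13) (19,16) (17,19)]
4. After y ≤ 17: [(10,17) (10,13) (191/11,13) (19,16) (55/3,17)]
5. Canonical ring: [(10,13) (191/11,13) (19,16) (55/3,17) (10,17)]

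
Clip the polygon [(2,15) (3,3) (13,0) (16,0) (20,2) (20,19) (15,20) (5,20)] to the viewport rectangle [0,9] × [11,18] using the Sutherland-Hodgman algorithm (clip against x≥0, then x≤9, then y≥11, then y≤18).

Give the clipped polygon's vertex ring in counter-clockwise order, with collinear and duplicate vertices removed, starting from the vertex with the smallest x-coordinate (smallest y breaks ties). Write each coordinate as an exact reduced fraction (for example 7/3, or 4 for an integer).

Clipped polygon: [(2,15) (7/3,11) (9,11) (9,18) (19/5,18)]

1. After x ≥ 0: [(2,15) (3,3) (13,0) (16,0) (20,2) (20,19) (15,20) (5,20)]
2. After x ≤ 9: [(2,15) (3,3) (9,6/5) (9,20) (5,20)]
3. After y ≥ 11: [(2,15) (7/3,11) (9,11) (9,20) (5,20)]
4. After y ≤ 18: [(19/5,18) (2,15) (7/3,11) (9,11) (9,18)]
5. Canonical ring: [(2,15) (7/3,11) (9,11) (9,18) (19/5,18)]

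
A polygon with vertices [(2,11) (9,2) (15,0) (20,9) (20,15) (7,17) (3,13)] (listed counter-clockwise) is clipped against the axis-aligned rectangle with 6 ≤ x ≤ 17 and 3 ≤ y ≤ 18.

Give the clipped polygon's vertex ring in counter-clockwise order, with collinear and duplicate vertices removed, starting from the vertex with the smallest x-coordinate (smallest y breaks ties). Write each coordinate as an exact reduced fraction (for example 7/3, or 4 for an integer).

1. After x ≥ 6: [(6,41/7) (9,2) (15,0) (20,9) (20,15) (7,17) (6,16)]
2. After x ≤ 17: [(6,41/7) (9,2) (15,0) (17,18/5) (17,201/13) (7,17) (6,16)]
3. After y ≥ 3: [(6,41/7) (74/9,3) (50/3,3) (17,18/5) (17,201/13) (7,17) (6,16)]
4. After y ≤ 18: [(6,41/7) (74/9,3) (50/3,3) (17,18/5) (17,201/13) (7,17) (6,16)]
5. Canonical ring: [(6,41/7) (74/9,3) (50/3,3) (17,18/5) (17,201/13) (7,17) (6,16)]

Clipped polygon: [(6,41/7) (74/9,3) (50/3,3) (17,18/5) (17,201/13) (7,17) (6,16)]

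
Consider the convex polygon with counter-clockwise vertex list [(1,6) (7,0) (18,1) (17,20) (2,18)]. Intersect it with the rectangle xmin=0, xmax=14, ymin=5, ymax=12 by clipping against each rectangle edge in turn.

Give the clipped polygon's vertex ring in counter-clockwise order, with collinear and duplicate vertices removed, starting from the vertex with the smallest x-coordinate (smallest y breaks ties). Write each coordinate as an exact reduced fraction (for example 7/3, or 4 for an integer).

1. After x ≥ 0: [(1,6) (7,0) (18,1) (17,20) (2,18)]
2. After x ≤ 14: [(1,6) (7,0) (14,7/11) (14,98/5) (2,18)]
3. After y ≥ 5: [(1,6) (2,5) (14,5) (14,98/5) (2,18)]
4. After y ≤ 12: [(3/2,12) (1,6) (2,5) (14,5) (14,12)]
5. Canonical ring: [(1,6) (2,5) (14,5) (14,12) (3/2,12)]

Clipped polygon: [(1,6) (2,5) (14,5) (14,12) (3/2,12)]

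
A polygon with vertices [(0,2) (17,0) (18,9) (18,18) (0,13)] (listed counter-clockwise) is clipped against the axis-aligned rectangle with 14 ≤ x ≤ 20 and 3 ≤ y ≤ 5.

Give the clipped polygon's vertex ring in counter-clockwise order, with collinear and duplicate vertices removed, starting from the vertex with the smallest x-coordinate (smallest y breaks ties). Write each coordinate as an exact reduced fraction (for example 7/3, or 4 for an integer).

Clipped polygon: [(14,3) (52/3,3) (158/9,5) (14,5)]

1. After x ≥ 14: [(14,6/17) (17,0) (18,9) (18,18) (14,152/9)]
2. After x ≤ 20: [(14,6/17) (17,0) (18,9) (18,18) (14,152/9)]
3. After y ≥ 3: [(14,3) (52/3,3) (18,9) (18,18) (14,152/9)]
4. After y ≤ 5: [(14,5) (14,3) (52/3,3) (158/9,5)]
5. Canonical ring: [(14,3) (52/3,3) (158/9,5) (14,5)]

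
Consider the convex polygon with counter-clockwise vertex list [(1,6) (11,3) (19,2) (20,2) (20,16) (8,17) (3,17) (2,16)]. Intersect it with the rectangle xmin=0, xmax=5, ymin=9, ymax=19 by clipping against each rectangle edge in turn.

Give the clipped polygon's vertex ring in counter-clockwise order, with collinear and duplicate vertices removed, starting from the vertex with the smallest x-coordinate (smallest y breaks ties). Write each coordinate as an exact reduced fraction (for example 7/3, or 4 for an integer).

Clipped polygon: [(13/10,9) (5,9) (5,17) (3,17) (2,16)]

1. After x ≥ 0: [(1,6) (11,3) (19,2) (20,2) (20,16) (8,17) (3,17) (2,16)]
2. After x ≤ 5: [(1,6) (5,24/5) (5,17) (3,17) (2,16)]
3. After y ≥ 9: [(13/10,9) (5,9) (5,17) (3,17) (2,16)]
4. After y ≤ 19: [(13/10,9) (5,9) (5,17) (3,17) (2,16)]
5. Canonical ring: [(13/10,9) (5,9) (5,17) (3,17) (2,16)]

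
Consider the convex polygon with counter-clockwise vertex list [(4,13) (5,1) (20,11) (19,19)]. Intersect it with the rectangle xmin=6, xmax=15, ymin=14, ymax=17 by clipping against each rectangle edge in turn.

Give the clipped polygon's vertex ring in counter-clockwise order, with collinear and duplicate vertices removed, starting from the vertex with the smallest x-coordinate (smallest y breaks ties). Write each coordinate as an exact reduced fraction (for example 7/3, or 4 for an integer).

1. After x ≥ 6: [(6,69/5) (6,5/3) (20,11) (19,19)]
2. After x ≤ 15: [(15,87/5) (6,69/5) (6,5/3) (15,23/3)]
3. After y ≥ 14: [(15,14) (15,87/5) (13/2,14)]
4. After y ≤ 17: [(15,14) (15,17) (14,17) (13/2,14)]
5. Canonical ring: [(13/2,14) (15,14) (15,17) (14,17)]

Clipped polygon: [(13/2,14) (15,14) (15,17) (14,17)]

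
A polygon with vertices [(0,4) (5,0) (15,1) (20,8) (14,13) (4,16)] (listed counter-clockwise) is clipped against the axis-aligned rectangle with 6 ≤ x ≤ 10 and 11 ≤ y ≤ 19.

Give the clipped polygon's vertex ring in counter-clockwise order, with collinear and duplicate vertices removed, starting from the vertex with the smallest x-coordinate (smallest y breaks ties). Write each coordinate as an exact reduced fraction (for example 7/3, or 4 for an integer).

1. After x ≥ 6: [(6,1/10) (15,1) (20,8) (14,13) (6,77/5)]
2. After x ≤ 10: [(6,1/10) (10,1/2) (10,71/5) (6,77/5)]
3. After y ≥ 11: [(6,11) (10,11) (10,71/5) (6,77/5)]
4. After y ≤ 19: [(6,11) (10,11) (10,71/5) (6,77/5)]
5. Canonical ring: [(6,11) (10,11) (10,71/5) (6,77/5)]

Clipped polygon: [(6,11) (10,11) (10,71/5) (6,77/5)]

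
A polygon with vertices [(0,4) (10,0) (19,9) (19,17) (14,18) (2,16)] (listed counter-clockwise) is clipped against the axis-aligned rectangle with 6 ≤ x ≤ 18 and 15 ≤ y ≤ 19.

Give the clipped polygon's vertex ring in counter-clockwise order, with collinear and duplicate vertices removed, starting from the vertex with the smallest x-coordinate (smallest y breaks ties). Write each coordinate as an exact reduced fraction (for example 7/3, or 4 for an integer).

1. After x ≥ 6: [(6,8/5) (10,0) (19,9) (19,17) (14,18) (6,50/3)]
2. After x ≤ 18: [(6,8/5) (10,0) (18,8) (18,86/5) (14,18) (6,50/3)]
3. After y ≥ 15: [(6,15) (18,15) (18,86/5) (14,18) (6,50/3)]
4. After y ≤ 19: [(6,15) (18,15) (18,86/5) (14,18) (6,50/3)]
5. Canonical ring: [(6,15) (18,15) (18,86/5) (14,18) (6,50/3)]

Clipped polygon: [(6,15) (18,15) (18,86/5) (14,18) (6,50/3)]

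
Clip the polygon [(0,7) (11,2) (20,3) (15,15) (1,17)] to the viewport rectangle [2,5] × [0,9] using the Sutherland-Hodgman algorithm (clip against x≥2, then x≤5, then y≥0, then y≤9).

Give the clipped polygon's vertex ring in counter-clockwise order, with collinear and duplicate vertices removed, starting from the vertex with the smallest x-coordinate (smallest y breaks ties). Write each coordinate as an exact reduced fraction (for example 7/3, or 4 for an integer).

1. After x ≥ 2: [(2,67/11) (11,2) (20,3) (15,15) (2,118/7)]
2. After x ≤ 5: [(2,67/11) (5,52/11) (5,115/7) (2,118/7)]
3. After y ≥ 0: [(2,67/11) (5,52/11) (5,115/7) (2,118/7)]
4. After y ≤ 9: [(2,9) (2,67/11) (5,52/11) (5,9)]
5. Canonical ring: [(2,67/11) (5,52/11) (5,9) (2,9)]

Clipped polygon: [(2,67/11) (5,52/11) (5,9) (2,9)]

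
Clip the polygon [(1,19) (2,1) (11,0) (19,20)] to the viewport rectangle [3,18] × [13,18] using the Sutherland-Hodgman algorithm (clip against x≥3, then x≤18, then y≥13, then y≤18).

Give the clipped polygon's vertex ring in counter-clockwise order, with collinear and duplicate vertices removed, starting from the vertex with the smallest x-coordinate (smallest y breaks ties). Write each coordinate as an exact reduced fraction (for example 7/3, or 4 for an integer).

Clipped polygon: [(3,13) (81/5,13) (18,35/2) (18,18) (3,18)]

1. After x ≥ 3: [(3,172/9) (3,8/9) (11,0) (19,20)]
2. After x ≤ 18: [(18,359/18) (3,172/9) (3,8/9) (11,0) (18,35/2)]
3. After y ≥ 13: [(18,359/18) (3,172/9) (3,13) (81/5,13) (18,35/2)]
4. After y ≤ 18: [(18,18) (3,18) (3,13) (81/5,13) (18,35/2)]
5. Canonical ring: [(3,13) (81/5,13) (18,35/2) (18,18) (3,18)]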